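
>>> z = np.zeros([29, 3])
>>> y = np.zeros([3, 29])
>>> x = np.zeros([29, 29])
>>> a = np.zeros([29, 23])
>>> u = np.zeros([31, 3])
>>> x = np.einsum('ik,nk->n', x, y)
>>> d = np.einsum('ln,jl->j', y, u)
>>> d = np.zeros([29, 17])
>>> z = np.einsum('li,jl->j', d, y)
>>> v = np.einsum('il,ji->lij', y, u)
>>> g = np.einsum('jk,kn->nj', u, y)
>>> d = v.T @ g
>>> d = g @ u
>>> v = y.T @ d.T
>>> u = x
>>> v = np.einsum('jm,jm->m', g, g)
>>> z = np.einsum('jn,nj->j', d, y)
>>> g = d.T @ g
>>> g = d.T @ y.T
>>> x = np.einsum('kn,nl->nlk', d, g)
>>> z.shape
(29,)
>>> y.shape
(3, 29)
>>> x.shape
(3, 3, 29)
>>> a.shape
(29, 23)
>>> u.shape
(3,)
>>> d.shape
(29, 3)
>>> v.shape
(31,)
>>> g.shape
(3, 3)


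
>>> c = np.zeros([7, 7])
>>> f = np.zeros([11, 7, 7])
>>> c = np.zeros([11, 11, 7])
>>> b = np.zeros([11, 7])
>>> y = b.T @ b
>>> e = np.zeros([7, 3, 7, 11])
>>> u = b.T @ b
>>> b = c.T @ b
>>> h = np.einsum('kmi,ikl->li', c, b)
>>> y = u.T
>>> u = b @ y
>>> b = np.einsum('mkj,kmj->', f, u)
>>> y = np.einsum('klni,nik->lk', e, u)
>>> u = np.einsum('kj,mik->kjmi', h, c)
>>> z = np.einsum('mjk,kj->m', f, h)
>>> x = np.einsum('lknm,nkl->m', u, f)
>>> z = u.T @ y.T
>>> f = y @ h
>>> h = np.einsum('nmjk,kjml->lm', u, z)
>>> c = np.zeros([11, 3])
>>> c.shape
(11, 3)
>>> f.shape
(3, 7)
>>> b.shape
()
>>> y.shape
(3, 7)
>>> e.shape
(7, 3, 7, 11)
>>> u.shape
(7, 7, 11, 11)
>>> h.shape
(3, 7)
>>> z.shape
(11, 11, 7, 3)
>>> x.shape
(11,)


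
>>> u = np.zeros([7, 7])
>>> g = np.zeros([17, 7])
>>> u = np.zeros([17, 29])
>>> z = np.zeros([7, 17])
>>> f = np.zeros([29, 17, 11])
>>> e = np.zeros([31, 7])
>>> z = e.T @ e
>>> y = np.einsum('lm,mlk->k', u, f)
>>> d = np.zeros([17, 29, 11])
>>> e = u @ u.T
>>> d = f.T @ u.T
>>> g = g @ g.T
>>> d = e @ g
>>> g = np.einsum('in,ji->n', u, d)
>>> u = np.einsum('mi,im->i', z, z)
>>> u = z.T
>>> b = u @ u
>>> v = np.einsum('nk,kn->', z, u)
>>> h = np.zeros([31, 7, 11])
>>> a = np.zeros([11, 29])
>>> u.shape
(7, 7)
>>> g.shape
(29,)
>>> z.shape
(7, 7)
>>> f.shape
(29, 17, 11)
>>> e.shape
(17, 17)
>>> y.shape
(11,)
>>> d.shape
(17, 17)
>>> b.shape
(7, 7)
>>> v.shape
()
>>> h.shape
(31, 7, 11)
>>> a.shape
(11, 29)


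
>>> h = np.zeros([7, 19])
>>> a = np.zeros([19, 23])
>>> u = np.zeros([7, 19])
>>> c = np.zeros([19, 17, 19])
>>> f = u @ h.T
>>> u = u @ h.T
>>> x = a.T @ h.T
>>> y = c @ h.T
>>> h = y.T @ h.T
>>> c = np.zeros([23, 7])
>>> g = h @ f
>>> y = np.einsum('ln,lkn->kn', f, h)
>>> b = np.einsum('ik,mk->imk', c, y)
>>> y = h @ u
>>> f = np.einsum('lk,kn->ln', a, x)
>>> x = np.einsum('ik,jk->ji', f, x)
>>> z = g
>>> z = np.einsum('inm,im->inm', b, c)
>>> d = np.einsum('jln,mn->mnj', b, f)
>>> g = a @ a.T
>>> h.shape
(7, 17, 7)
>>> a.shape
(19, 23)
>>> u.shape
(7, 7)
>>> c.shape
(23, 7)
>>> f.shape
(19, 7)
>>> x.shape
(23, 19)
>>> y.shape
(7, 17, 7)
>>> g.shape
(19, 19)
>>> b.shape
(23, 17, 7)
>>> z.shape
(23, 17, 7)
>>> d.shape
(19, 7, 23)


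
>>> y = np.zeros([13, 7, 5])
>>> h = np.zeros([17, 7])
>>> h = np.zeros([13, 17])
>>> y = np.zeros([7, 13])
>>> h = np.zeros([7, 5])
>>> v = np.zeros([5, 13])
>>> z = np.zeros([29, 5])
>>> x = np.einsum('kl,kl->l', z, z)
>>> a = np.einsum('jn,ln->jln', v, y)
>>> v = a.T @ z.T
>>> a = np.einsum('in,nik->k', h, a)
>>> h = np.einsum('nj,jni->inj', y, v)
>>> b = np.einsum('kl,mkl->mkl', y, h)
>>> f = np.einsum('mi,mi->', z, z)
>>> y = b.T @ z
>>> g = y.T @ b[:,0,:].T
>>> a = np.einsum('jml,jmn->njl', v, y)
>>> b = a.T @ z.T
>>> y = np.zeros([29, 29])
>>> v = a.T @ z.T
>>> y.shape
(29, 29)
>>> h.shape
(29, 7, 13)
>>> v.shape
(29, 13, 29)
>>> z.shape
(29, 5)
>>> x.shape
(5,)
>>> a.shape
(5, 13, 29)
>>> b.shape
(29, 13, 29)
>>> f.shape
()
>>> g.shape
(5, 7, 29)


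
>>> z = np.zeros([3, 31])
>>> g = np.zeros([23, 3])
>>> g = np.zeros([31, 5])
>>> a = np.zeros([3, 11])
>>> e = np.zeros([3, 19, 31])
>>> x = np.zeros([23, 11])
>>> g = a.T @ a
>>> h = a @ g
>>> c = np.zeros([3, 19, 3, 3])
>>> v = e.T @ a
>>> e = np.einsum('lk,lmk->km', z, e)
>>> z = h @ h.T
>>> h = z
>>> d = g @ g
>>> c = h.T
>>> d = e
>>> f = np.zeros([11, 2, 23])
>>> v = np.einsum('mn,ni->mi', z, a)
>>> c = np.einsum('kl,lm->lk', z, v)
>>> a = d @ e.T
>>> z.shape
(3, 3)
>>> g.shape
(11, 11)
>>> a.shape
(31, 31)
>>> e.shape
(31, 19)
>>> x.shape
(23, 11)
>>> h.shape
(3, 3)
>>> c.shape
(3, 3)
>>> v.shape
(3, 11)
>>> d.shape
(31, 19)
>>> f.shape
(11, 2, 23)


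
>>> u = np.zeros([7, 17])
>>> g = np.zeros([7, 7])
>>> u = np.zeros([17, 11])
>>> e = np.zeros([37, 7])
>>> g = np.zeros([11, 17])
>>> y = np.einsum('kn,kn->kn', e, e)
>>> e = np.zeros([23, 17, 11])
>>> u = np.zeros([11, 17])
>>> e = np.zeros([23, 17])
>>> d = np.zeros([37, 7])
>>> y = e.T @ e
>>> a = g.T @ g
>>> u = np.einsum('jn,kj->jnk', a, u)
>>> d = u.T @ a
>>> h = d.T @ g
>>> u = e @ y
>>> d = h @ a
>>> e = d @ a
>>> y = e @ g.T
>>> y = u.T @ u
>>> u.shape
(23, 17)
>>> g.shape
(11, 17)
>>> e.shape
(17, 17, 17)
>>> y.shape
(17, 17)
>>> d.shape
(17, 17, 17)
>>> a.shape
(17, 17)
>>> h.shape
(17, 17, 17)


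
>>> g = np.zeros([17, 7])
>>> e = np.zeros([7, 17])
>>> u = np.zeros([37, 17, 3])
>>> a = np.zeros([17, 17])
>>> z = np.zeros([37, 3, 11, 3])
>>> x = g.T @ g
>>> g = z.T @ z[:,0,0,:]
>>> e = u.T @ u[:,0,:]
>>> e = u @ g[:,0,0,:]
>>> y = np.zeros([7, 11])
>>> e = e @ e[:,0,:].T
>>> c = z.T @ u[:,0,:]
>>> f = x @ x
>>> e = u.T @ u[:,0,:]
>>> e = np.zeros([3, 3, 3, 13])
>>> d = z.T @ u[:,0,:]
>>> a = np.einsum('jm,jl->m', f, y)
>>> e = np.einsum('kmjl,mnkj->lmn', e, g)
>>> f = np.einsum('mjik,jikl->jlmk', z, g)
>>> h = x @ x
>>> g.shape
(3, 11, 3, 3)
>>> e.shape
(13, 3, 11)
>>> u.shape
(37, 17, 3)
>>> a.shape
(7,)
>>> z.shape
(37, 3, 11, 3)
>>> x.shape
(7, 7)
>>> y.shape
(7, 11)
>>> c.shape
(3, 11, 3, 3)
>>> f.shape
(3, 3, 37, 3)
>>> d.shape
(3, 11, 3, 3)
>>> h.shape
(7, 7)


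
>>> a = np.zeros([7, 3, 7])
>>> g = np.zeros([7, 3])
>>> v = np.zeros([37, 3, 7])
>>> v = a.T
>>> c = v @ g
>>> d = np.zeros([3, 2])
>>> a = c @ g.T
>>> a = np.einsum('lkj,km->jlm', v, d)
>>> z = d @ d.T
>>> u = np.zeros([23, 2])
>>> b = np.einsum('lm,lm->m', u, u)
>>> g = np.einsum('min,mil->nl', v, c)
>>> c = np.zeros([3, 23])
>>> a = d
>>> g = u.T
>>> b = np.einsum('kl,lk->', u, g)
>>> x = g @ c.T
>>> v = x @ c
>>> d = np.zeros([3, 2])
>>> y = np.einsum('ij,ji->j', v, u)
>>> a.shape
(3, 2)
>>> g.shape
(2, 23)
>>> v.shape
(2, 23)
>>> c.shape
(3, 23)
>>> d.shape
(3, 2)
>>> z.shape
(3, 3)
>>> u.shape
(23, 2)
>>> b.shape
()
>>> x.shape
(2, 3)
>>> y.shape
(23,)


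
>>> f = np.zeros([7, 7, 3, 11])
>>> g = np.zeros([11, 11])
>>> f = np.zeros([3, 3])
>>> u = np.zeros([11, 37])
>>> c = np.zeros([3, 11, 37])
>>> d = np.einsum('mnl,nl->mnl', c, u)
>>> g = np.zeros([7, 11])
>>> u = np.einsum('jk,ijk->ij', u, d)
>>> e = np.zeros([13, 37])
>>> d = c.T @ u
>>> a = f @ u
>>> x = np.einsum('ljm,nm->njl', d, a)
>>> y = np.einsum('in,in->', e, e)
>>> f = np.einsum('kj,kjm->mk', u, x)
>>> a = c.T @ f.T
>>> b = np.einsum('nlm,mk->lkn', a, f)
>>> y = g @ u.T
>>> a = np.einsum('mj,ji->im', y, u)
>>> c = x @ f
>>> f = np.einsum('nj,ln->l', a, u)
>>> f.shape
(3,)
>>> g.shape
(7, 11)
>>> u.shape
(3, 11)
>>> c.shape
(3, 11, 3)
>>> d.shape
(37, 11, 11)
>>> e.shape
(13, 37)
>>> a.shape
(11, 7)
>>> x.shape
(3, 11, 37)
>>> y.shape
(7, 3)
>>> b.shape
(11, 3, 37)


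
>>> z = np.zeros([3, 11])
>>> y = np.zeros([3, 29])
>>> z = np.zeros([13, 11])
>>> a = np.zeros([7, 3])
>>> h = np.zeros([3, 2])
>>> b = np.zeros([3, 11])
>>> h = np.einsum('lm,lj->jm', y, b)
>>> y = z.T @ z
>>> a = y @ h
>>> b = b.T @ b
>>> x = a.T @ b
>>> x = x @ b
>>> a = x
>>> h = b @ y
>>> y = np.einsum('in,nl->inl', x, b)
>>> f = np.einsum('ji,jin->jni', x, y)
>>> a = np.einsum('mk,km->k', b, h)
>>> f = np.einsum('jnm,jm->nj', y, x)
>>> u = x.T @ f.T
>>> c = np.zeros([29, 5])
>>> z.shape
(13, 11)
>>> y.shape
(29, 11, 11)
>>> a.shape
(11,)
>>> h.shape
(11, 11)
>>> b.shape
(11, 11)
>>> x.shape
(29, 11)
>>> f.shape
(11, 29)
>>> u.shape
(11, 11)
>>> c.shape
(29, 5)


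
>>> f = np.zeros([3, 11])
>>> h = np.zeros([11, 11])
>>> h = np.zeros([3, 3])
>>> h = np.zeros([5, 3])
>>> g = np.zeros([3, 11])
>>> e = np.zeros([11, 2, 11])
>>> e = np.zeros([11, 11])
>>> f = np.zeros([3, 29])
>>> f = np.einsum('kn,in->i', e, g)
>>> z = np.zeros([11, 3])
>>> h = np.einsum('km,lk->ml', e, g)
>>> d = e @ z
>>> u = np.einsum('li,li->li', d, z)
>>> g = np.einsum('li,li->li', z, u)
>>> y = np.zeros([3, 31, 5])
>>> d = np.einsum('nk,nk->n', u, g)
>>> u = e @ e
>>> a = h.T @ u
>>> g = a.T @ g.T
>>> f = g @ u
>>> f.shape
(11, 11)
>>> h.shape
(11, 3)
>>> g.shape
(11, 11)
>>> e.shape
(11, 11)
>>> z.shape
(11, 3)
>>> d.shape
(11,)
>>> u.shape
(11, 11)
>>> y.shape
(3, 31, 5)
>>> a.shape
(3, 11)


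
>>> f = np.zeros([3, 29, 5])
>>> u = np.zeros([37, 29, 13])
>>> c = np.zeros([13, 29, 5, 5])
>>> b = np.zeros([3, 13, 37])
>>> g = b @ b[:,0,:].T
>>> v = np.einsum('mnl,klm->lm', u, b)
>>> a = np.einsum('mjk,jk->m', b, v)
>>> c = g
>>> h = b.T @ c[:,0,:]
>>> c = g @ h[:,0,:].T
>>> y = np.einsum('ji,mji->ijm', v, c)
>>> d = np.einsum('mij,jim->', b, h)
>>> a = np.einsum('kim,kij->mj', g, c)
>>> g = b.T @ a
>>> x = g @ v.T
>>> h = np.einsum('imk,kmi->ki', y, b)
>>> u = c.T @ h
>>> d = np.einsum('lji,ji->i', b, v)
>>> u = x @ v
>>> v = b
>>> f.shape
(3, 29, 5)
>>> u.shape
(37, 13, 37)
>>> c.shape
(3, 13, 37)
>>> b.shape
(3, 13, 37)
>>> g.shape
(37, 13, 37)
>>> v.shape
(3, 13, 37)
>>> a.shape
(3, 37)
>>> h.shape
(3, 37)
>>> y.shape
(37, 13, 3)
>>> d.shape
(37,)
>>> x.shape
(37, 13, 13)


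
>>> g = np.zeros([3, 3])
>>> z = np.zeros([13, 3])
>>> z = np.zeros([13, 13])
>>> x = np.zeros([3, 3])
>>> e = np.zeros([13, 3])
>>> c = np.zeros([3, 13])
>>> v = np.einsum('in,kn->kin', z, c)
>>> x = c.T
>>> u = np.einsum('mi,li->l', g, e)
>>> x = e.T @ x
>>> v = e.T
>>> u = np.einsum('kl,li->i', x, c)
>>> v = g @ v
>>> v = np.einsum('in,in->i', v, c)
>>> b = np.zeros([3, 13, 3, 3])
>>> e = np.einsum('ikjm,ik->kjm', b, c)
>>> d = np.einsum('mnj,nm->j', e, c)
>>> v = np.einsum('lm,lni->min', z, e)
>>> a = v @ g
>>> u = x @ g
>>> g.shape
(3, 3)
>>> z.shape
(13, 13)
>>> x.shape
(3, 3)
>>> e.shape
(13, 3, 3)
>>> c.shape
(3, 13)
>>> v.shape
(13, 3, 3)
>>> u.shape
(3, 3)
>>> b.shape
(3, 13, 3, 3)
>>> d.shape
(3,)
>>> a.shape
(13, 3, 3)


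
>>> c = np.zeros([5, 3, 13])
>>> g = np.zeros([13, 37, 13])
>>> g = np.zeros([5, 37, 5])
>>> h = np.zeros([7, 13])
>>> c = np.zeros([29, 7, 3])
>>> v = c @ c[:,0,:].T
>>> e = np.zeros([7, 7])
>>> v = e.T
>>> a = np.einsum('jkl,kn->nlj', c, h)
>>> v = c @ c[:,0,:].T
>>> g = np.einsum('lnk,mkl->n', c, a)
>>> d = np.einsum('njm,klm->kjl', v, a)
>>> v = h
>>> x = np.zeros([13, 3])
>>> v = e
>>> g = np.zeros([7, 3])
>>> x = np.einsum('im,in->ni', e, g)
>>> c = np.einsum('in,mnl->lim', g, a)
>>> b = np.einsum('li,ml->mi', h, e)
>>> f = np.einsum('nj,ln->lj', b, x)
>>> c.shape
(29, 7, 13)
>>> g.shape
(7, 3)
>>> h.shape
(7, 13)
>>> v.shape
(7, 7)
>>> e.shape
(7, 7)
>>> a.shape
(13, 3, 29)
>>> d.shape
(13, 7, 3)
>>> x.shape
(3, 7)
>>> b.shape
(7, 13)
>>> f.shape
(3, 13)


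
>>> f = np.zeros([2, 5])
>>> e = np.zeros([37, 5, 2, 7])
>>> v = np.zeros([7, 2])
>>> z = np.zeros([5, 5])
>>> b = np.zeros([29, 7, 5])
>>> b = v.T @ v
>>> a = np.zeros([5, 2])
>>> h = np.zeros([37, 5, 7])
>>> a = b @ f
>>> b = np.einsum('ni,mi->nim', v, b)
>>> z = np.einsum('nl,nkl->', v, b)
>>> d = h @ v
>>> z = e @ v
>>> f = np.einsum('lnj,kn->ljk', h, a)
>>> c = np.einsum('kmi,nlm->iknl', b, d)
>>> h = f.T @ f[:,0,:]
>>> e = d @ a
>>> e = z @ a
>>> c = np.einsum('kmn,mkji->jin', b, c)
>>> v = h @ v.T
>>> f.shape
(37, 7, 2)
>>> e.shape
(37, 5, 2, 5)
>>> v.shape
(2, 7, 7)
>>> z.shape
(37, 5, 2, 2)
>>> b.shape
(7, 2, 2)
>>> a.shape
(2, 5)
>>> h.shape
(2, 7, 2)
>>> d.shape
(37, 5, 2)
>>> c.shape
(37, 5, 2)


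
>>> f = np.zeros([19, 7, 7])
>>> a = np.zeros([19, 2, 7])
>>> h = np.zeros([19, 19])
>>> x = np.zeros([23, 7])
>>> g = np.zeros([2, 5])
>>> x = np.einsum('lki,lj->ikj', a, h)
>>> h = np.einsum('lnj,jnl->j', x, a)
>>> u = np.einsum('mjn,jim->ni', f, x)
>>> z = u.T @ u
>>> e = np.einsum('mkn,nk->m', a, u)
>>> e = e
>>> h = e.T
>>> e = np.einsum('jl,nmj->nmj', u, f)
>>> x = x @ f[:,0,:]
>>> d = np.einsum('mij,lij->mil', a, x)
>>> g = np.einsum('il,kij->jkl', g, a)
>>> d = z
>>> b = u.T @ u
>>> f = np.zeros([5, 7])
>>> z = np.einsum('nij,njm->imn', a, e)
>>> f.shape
(5, 7)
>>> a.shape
(19, 2, 7)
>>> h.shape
(19,)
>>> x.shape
(7, 2, 7)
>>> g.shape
(7, 19, 5)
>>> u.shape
(7, 2)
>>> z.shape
(2, 7, 19)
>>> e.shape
(19, 7, 7)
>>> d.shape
(2, 2)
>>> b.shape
(2, 2)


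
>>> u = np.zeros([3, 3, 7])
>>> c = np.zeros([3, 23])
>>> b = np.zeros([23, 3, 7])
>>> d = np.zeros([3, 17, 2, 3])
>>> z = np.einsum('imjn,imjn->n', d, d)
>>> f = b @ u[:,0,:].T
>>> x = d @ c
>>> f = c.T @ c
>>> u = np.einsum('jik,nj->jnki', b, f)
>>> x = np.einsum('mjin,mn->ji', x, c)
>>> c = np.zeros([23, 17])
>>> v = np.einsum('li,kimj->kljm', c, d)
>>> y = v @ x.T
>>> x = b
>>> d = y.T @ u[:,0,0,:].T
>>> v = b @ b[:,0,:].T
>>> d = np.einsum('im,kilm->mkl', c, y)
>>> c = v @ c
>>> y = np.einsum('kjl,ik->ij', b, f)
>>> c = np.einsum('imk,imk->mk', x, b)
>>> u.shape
(23, 23, 7, 3)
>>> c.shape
(3, 7)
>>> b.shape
(23, 3, 7)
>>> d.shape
(17, 3, 3)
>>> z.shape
(3,)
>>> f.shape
(23, 23)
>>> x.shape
(23, 3, 7)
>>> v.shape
(23, 3, 23)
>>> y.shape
(23, 3)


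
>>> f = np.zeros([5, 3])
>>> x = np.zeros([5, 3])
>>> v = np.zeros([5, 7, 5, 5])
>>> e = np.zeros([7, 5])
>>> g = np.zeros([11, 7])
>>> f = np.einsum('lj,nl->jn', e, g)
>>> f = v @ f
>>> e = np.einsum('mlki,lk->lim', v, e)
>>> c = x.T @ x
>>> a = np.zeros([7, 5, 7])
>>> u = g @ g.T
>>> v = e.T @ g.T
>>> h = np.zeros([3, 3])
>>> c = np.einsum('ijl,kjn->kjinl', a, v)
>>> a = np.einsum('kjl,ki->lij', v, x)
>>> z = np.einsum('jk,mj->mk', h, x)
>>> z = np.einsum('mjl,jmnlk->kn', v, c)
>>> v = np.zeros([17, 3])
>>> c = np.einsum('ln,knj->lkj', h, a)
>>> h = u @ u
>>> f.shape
(5, 7, 5, 11)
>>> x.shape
(5, 3)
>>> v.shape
(17, 3)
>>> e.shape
(7, 5, 5)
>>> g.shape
(11, 7)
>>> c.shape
(3, 11, 5)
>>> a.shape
(11, 3, 5)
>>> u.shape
(11, 11)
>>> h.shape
(11, 11)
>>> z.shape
(7, 7)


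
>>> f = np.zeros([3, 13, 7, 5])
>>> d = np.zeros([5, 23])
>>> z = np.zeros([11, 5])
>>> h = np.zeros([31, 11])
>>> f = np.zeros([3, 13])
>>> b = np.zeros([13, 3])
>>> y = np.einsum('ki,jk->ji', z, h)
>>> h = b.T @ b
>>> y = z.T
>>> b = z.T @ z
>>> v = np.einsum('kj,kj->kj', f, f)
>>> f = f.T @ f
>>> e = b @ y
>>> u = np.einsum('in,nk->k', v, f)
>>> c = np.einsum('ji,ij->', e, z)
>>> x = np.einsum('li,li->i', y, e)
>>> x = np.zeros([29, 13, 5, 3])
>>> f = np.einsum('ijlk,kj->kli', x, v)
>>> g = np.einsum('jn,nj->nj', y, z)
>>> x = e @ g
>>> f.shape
(3, 5, 29)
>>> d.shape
(5, 23)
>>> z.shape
(11, 5)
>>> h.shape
(3, 3)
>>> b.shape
(5, 5)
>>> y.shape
(5, 11)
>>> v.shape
(3, 13)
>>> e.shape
(5, 11)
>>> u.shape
(13,)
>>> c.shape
()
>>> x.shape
(5, 5)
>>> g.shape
(11, 5)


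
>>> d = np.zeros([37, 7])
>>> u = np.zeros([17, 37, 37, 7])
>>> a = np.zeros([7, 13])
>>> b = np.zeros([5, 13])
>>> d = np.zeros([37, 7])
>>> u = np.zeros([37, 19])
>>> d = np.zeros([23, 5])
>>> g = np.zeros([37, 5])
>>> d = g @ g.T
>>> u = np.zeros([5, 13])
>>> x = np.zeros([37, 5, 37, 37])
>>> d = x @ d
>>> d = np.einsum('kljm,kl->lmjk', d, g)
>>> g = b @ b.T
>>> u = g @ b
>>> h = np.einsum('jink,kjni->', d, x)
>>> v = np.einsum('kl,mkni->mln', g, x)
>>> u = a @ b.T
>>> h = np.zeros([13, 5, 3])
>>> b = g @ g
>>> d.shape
(5, 37, 37, 37)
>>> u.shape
(7, 5)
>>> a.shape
(7, 13)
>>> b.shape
(5, 5)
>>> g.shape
(5, 5)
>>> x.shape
(37, 5, 37, 37)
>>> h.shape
(13, 5, 3)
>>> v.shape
(37, 5, 37)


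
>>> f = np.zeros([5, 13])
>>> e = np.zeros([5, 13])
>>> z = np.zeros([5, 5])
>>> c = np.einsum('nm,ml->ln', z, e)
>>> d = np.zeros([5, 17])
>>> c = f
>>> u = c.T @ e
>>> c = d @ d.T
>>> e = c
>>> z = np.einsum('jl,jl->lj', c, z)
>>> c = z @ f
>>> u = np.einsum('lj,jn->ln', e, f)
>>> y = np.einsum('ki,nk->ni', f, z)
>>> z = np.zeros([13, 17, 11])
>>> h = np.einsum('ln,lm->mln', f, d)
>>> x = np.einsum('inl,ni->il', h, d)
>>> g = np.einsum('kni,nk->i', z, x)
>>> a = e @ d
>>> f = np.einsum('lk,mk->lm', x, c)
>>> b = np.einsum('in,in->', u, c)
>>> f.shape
(17, 5)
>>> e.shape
(5, 5)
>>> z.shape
(13, 17, 11)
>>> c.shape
(5, 13)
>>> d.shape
(5, 17)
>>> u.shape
(5, 13)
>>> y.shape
(5, 13)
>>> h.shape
(17, 5, 13)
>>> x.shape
(17, 13)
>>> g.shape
(11,)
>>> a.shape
(5, 17)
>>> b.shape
()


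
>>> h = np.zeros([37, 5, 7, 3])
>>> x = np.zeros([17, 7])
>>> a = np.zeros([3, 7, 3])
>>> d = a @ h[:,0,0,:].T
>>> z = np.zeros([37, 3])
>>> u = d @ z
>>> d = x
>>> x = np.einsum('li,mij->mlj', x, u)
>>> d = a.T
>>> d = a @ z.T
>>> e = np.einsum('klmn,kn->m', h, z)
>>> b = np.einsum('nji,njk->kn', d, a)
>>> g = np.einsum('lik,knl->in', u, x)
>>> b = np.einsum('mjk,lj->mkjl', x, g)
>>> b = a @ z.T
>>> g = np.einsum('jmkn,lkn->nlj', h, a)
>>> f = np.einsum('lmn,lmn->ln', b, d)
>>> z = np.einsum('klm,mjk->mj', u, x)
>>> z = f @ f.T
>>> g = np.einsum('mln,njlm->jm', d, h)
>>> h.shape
(37, 5, 7, 3)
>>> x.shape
(3, 17, 3)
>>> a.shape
(3, 7, 3)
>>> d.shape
(3, 7, 37)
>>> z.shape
(3, 3)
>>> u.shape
(3, 7, 3)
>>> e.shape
(7,)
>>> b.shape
(3, 7, 37)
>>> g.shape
(5, 3)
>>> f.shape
(3, 37)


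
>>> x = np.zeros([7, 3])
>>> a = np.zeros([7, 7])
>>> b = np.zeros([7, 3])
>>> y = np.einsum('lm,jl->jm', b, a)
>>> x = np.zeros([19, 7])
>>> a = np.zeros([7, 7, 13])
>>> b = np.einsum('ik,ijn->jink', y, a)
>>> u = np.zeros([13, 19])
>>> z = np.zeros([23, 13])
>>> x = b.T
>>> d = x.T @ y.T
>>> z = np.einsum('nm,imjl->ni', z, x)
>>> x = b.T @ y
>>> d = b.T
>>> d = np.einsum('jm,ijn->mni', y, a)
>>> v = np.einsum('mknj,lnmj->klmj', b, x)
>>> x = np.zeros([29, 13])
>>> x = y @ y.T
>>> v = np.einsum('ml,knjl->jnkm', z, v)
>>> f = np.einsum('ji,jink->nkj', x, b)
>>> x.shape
(7, 7)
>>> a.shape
(7, 7, 13)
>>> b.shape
(7, 7, 13, 3)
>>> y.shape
(7, 3)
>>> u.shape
(13, 19)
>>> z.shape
(23, 3)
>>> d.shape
(3, 13, 7)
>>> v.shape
(7, 3, 7, 23)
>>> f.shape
(13, 3, 7)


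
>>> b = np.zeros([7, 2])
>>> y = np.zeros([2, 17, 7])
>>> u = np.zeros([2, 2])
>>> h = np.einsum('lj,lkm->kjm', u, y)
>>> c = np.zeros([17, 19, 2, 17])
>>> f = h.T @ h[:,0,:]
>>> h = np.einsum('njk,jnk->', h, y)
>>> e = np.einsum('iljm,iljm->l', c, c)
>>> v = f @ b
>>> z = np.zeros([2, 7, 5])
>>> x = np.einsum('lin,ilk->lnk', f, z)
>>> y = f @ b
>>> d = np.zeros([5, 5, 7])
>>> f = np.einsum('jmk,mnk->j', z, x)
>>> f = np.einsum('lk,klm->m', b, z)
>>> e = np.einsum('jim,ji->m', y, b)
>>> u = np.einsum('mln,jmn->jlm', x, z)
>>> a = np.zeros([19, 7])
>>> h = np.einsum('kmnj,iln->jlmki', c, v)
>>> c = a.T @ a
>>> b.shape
(7, 2)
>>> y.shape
(7, 2, 2)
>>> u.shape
(2, 7, 7)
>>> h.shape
(17, 2, 19, 17, 7)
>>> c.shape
(7, 7)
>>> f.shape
(5,)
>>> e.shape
(2,)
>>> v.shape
(7, 2, 2)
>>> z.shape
(2, 7, 5)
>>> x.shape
(7, 7, 5)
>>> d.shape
(5, 5, 7)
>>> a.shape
(19, 7)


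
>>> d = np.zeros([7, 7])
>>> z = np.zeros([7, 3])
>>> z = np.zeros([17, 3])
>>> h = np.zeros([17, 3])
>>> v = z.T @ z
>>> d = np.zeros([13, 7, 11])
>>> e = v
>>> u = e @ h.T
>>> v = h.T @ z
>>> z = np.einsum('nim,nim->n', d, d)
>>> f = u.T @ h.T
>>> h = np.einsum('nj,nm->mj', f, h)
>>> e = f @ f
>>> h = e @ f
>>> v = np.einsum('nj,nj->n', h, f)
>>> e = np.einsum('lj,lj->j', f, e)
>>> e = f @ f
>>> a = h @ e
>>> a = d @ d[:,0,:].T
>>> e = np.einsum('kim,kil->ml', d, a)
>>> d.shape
(13, 7, 11)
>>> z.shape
(13,)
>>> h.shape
(17, 17)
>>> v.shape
(17,)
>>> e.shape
(11, 13)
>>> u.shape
(3, 17)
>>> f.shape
(17, 17)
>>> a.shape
(13, 7, 13)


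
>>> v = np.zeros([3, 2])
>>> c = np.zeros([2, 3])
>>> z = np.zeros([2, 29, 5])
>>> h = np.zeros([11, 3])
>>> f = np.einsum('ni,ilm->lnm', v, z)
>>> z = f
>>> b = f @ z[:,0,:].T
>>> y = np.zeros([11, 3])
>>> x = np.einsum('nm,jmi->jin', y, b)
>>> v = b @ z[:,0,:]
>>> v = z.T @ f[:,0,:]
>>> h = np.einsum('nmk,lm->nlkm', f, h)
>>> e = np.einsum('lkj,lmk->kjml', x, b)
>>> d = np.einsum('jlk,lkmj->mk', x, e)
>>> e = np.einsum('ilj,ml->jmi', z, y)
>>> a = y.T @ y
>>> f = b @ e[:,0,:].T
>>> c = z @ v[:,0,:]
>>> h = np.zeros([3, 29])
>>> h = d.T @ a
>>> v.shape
(5, 3, 5)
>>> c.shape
(29, 3, 5)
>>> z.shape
(29, 3, 5)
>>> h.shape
(11, 3)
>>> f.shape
(29, 3, 5)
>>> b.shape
(29, 3, 29)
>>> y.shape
(11, 3)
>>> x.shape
(29, 29, 11)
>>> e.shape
(5, 11, 29)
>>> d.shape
(3, 11)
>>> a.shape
(3, 3)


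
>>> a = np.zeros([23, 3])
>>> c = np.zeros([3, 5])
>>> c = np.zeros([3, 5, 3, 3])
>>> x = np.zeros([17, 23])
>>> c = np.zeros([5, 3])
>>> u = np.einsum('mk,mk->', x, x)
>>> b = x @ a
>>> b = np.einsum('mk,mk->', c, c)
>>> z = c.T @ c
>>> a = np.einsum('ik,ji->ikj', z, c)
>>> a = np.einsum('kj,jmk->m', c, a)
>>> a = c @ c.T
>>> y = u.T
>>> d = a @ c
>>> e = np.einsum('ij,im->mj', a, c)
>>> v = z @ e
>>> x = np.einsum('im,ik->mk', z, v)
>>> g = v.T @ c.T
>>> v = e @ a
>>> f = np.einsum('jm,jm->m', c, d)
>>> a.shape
(5, 5)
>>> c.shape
(5, 3)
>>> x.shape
(3, 5)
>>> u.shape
()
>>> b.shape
()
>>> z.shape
(3, 3)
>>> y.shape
()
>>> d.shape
(5, 3)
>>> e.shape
(3, 5)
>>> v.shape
(3, 5)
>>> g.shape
(5, 5)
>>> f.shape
(3,)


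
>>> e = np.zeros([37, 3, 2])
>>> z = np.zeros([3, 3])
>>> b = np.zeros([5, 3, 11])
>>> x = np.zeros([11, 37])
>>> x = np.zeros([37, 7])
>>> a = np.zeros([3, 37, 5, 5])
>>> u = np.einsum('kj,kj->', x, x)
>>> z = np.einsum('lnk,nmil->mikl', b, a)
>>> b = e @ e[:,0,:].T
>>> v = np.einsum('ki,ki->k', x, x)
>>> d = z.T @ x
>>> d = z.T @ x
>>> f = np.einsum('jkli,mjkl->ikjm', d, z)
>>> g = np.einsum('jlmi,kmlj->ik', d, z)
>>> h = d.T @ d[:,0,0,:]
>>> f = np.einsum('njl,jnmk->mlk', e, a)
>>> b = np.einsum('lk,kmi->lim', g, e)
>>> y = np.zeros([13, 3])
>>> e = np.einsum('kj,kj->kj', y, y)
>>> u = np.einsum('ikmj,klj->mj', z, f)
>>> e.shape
(13, 3)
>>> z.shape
(37, 5, 11, 5)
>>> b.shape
(7, 2, 3)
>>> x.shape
(37, 7)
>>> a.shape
(3, 37, 5, 5)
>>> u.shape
(11, 5)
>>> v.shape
(37,)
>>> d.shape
(5, 11, 5, 7)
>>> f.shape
(5, 2, 5)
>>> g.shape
(7, 37)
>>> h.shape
(7, 5, 11, 7)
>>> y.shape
(13, 3)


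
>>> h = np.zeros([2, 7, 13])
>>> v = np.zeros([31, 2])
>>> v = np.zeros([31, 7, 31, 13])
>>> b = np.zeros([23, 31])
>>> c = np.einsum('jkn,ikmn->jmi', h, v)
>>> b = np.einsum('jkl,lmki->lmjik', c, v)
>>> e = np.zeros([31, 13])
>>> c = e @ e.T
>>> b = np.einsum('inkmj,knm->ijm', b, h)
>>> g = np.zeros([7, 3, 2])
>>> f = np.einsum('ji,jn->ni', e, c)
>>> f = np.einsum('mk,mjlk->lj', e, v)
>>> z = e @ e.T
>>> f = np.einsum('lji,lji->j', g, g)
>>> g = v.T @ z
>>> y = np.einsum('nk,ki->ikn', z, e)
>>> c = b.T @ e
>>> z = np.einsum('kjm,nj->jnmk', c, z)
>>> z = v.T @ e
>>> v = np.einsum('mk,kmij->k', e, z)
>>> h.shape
(2, 7, 13)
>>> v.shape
(13,)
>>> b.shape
(31, 31, 13)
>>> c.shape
(13, 31, 13)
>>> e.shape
(31, 13)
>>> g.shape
(13, 31, 7, 31)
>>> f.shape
(3,)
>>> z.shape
(13, 31, 7, 13)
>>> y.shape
(13, 31, 31)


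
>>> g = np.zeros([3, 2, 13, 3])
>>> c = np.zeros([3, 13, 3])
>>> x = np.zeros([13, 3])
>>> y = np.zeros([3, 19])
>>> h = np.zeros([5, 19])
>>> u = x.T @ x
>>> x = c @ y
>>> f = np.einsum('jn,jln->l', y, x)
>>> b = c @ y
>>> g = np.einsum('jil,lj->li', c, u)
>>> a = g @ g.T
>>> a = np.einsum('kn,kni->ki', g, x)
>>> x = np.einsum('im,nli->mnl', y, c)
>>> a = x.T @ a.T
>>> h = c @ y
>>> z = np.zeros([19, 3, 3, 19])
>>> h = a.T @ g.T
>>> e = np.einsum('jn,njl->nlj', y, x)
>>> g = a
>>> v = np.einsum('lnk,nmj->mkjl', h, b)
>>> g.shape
(13, 3, 3)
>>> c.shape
(3, 13, 3)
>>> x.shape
(19, 3, 13)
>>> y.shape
(3, 19)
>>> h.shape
(3, 3, 3)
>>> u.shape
(3, 3)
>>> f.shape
(13,)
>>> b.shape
(3, 13, 19)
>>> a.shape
(13, 3, 3)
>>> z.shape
(19, 3, 3, 19)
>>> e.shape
(19, 13, 3)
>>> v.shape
(13, 3, 19, 3)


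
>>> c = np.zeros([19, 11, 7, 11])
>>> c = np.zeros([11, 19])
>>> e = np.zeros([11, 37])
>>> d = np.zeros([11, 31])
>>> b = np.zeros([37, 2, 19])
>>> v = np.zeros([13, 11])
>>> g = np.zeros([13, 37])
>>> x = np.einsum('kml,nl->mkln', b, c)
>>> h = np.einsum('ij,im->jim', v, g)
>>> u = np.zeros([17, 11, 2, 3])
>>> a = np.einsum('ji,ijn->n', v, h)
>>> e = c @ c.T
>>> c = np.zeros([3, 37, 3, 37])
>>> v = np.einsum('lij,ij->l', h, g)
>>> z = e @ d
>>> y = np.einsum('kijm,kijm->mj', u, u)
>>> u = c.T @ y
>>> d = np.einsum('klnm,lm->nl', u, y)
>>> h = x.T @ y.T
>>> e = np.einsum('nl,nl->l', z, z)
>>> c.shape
(3, 37, 3, 37)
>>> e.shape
(31,)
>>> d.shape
(37, 3)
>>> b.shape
(37, 2, 19)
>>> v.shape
(11,)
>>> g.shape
(13, 37)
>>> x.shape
(2, 37, 19, 11)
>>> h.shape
(11, 19, 37, 3)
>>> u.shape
(37, 3, 37, 2)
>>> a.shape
(37,)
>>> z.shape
(11, 31)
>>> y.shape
(3, 2)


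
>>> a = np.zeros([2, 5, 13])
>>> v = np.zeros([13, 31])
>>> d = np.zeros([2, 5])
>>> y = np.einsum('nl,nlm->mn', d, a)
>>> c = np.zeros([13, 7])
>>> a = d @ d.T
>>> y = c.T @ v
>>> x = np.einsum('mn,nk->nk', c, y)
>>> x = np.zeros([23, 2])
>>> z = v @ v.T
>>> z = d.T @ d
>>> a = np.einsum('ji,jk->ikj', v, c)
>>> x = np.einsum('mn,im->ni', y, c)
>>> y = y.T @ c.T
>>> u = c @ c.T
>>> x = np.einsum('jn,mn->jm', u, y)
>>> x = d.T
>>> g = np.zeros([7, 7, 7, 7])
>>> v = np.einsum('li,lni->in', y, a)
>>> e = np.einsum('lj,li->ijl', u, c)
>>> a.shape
(31, 7, 13)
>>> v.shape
(13, 7)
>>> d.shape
(2, 5)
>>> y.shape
(31, 13)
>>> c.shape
(13, 7)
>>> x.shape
(5, 2)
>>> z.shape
(5, 5)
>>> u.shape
(13, 13)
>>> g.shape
(7, 7, 7, 7)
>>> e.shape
(7, 13, 13)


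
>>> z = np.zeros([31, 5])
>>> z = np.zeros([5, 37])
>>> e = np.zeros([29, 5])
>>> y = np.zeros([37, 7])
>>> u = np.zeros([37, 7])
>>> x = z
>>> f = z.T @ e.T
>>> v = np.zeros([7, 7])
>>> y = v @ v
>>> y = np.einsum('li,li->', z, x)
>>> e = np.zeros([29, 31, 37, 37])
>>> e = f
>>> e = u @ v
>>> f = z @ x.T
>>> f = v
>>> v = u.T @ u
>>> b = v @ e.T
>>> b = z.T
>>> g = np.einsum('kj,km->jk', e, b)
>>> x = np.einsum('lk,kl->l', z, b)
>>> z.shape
(5, 37)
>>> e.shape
(37, 7)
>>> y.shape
()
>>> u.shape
(37, 7)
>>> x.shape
(5,)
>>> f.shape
(7, 7)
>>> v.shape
(7, 7)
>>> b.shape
(37, 5)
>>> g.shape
(7, 37)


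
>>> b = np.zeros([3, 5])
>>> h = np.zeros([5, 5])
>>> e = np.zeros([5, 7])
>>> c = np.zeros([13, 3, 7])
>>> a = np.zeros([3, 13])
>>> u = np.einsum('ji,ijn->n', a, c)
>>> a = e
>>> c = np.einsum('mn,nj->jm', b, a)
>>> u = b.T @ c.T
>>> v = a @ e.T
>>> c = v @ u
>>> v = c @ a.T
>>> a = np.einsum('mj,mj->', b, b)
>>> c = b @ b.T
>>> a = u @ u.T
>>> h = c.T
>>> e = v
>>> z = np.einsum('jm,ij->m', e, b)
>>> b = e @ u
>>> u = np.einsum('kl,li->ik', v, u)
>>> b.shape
(5, 7)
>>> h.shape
(3, 3)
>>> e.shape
(5, 5)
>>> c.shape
(3, 3)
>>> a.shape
(5, 5)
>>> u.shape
(7, 5)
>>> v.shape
(5, 5)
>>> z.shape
(5,)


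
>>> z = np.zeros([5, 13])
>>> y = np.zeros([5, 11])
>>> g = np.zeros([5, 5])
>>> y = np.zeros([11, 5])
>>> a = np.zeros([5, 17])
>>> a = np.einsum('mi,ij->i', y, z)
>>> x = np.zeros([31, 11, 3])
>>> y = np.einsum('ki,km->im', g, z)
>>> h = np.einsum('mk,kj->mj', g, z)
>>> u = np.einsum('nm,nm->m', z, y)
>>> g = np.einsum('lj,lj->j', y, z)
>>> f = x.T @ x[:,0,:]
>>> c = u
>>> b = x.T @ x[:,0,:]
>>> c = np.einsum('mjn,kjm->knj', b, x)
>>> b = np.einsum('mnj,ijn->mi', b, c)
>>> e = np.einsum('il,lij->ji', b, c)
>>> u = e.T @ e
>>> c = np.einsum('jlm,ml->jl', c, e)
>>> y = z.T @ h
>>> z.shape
(5, 13)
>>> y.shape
(13, 13)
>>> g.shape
(13,)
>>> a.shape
(5,)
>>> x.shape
(31, 11, 3)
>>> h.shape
(5, 13)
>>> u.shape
(3, 3)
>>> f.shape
(3, 11, 3)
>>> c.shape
(31, 3)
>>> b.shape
(3, 31)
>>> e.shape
(11, 3)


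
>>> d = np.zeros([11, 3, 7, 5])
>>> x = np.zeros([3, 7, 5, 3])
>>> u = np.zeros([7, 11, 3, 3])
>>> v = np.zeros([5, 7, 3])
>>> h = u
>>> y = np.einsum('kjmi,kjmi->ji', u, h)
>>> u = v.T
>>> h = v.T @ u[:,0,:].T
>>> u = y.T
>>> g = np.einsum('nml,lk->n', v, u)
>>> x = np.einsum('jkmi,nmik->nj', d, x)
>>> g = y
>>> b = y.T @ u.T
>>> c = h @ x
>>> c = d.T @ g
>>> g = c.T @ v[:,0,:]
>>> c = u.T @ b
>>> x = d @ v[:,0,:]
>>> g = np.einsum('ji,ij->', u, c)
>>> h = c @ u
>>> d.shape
(11, 3, 7, 5)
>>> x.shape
(11, 3, 7, 3)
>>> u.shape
(3, 11)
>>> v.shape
(5, 7, 3)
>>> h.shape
(11, 11)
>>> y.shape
(11, 3)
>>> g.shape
()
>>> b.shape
(3, 3)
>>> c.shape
(11, 3)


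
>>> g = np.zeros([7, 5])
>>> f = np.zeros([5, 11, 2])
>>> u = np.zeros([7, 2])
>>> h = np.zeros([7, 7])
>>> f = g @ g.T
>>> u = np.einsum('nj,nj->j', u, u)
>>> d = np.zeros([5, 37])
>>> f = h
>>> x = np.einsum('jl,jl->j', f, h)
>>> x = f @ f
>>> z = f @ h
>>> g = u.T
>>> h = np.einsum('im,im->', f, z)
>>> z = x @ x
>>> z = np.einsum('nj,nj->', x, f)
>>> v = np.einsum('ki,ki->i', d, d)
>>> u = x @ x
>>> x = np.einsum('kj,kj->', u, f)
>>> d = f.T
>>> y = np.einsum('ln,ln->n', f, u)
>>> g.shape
(2,)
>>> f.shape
(7, 7)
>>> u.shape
(7, 7)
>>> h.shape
()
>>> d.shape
(7, 7)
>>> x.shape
()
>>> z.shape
()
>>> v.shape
(37,)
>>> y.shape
(7,)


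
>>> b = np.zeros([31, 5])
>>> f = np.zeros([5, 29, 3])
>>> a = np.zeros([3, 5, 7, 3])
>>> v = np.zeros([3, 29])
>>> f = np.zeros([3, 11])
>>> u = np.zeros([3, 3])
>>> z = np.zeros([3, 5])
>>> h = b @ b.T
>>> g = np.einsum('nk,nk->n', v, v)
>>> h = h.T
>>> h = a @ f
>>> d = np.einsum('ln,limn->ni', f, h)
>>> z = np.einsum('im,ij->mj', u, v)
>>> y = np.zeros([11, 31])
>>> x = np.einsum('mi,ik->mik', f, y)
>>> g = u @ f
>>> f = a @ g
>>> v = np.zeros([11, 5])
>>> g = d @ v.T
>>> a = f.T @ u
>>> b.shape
(31, 5)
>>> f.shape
(3, 5, 7, 11)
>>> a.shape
(11, 7, 5, 3)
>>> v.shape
(11, 5)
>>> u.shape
(3, 3)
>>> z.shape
(3, 29)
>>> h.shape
(3, 5, 7, 11)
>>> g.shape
(11, 11)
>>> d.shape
(11, 5)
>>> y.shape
(11, 31)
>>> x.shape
(3, 11, 31)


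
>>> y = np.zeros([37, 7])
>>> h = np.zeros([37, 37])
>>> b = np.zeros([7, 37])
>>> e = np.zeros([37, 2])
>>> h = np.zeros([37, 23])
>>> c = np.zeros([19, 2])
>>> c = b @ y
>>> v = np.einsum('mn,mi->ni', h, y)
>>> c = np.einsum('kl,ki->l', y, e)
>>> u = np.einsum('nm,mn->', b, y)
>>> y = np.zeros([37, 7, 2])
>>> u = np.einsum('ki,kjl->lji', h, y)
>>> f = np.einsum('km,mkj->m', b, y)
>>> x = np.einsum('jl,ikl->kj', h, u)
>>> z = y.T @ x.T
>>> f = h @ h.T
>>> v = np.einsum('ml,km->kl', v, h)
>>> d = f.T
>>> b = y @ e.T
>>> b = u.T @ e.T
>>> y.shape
(37, 7, 2)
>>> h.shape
(37, 23)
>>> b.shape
(23, 7, 37)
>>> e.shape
(37, 2)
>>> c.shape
(7,)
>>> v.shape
(37, 7)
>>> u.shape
(2, 7, 23)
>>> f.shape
(37, 37)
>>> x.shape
(7, 37)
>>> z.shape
(2, 7, 7)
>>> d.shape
(37, 37)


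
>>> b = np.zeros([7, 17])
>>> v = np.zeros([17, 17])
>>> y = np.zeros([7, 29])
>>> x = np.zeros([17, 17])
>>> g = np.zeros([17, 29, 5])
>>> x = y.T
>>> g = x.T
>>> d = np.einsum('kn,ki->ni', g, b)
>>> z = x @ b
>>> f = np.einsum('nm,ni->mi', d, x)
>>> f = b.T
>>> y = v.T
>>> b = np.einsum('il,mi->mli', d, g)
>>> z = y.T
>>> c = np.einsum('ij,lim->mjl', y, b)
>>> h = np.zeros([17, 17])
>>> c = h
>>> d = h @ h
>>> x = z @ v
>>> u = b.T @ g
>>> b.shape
(7, 17, 29)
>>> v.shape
(17, 17)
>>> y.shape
(17, 17)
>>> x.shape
(17, 17)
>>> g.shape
(7, 29)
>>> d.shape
(17, 17)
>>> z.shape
(17, 17)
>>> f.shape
(17, 7)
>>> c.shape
(17, 17)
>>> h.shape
(17, 17)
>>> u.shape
(29, 17, 29)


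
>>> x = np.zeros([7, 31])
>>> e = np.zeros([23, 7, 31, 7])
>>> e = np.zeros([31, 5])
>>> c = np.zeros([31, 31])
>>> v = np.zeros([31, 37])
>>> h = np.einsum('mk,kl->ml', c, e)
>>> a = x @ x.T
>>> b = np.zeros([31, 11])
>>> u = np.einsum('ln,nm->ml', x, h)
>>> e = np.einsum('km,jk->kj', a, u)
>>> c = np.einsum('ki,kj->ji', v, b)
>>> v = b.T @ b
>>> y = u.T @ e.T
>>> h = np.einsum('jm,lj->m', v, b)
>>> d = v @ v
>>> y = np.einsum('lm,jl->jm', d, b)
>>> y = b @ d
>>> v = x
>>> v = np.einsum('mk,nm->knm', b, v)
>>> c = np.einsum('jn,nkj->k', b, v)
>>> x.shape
(7, 31)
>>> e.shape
(7, 5)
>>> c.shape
(7,)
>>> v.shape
(11, 7, 31)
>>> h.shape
(11,)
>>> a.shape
(7, 7)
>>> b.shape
(31, 11)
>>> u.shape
(5, 7)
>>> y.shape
(31, 11)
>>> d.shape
(11, 11)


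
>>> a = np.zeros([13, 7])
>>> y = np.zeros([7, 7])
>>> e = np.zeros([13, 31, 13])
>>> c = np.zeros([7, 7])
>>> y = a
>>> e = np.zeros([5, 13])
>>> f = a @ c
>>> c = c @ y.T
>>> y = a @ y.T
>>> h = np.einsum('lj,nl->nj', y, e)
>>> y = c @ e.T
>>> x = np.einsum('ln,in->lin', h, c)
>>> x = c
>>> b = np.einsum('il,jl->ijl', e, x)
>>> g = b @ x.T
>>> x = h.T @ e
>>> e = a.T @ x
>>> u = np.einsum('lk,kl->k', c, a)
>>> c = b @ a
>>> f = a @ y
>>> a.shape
(13, 7)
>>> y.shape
(7, 5)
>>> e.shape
(7, 13)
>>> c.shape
(5, 7, 7)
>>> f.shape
(13, 5)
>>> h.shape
(5, 13)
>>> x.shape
(13, 13)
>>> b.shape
(5, 7, 13)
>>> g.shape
(5, 7, 7)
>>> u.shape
(13,)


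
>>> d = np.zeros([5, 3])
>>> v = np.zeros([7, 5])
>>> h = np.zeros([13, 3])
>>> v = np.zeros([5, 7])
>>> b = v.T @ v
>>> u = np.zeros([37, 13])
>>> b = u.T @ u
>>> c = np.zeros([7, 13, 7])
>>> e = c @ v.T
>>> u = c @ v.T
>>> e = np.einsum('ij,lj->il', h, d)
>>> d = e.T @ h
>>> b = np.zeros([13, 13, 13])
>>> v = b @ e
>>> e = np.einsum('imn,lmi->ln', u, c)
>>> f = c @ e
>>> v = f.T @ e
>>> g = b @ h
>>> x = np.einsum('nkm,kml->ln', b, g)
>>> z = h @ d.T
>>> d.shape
(5, 3)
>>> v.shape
(5, 13, 5)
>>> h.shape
(13, 3)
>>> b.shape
(13, 13, 13)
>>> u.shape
(7, 13, 5)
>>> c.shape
(7, 13, 7)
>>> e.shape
(7, 5)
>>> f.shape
(7, 13, 5)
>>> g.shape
(13, 13, 3)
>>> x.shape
(3, 13)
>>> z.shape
(13, 5)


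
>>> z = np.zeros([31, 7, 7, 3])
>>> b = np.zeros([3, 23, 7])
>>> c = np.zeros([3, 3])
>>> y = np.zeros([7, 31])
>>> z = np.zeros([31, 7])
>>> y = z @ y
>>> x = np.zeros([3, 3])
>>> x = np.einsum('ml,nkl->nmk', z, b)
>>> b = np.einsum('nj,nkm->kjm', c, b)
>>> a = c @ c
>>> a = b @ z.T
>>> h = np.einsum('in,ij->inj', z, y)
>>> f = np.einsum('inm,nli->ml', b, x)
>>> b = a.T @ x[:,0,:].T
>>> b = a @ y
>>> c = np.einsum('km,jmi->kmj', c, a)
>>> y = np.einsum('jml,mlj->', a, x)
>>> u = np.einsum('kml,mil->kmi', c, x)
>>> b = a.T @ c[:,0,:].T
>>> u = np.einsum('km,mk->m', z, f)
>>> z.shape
(31, 7)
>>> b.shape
(31, 3, 3)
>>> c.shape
(3, 3, 23)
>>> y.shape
()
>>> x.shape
(3, 31, 23)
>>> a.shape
(23, 3, 31)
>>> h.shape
(31, 7, 31)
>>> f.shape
(7, 31)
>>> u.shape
(7,)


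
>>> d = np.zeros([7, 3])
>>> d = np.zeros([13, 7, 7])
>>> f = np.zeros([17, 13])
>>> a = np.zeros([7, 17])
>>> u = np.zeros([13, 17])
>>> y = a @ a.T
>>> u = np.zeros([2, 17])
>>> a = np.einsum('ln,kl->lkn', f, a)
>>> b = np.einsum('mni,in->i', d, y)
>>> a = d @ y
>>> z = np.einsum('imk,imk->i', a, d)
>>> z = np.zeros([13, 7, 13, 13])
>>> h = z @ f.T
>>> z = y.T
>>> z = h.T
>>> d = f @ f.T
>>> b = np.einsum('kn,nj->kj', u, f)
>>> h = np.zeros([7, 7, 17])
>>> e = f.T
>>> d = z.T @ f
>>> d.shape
(13, 7, 13, 13)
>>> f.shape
(17, 13)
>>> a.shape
(13, 7, 7)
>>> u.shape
(2, 17)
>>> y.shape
(7, 7)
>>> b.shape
(2, 13)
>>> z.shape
(17, 13, 7, 13)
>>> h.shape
(7, 7, 17)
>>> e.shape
(13, 17)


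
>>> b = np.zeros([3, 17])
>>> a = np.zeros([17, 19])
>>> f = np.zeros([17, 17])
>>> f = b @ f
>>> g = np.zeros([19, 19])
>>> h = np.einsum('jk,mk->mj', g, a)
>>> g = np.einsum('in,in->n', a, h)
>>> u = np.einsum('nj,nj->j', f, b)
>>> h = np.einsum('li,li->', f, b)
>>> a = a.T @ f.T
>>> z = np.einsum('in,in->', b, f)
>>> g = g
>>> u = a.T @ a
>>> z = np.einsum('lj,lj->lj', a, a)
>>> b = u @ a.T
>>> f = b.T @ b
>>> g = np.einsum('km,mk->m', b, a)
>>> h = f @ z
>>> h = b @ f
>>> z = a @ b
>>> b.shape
(3, 19)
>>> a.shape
(19, 3)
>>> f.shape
(19, 19)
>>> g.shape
(19,)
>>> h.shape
(3, 19)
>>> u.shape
(3, 3)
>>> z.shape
(19, 19)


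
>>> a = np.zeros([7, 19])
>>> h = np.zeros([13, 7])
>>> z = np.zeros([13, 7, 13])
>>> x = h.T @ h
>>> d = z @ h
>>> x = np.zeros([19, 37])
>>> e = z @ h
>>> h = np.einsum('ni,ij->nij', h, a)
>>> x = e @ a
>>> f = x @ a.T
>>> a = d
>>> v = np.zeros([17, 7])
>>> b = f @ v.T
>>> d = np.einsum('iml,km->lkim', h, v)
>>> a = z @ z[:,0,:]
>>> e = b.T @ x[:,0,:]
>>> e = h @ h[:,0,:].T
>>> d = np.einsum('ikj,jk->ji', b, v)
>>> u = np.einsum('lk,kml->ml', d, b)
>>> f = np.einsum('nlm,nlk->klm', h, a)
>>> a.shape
(13, 7, 13)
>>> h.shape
(13, 7, 19)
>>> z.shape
(13, 7, 13)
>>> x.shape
(13, 7, 19)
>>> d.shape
(17, 13)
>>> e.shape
(13, 7, 13)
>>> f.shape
(13, 7, 19)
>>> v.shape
(17, 7)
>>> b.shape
(13, 7, 17)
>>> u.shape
(7, 17)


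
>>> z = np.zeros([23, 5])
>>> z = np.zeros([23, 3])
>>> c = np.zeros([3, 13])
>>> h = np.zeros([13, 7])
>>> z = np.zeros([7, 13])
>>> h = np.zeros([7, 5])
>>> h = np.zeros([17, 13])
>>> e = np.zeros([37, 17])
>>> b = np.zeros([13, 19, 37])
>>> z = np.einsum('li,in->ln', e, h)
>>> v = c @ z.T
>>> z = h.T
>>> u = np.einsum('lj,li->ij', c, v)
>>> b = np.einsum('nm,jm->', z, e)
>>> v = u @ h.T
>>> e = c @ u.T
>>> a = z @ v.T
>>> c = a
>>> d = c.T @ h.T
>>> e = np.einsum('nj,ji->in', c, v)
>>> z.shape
(13, 17)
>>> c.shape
(13, 37)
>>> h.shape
(17, 13)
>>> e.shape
(17, 13)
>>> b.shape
()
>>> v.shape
(37, 17)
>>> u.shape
(37, 13)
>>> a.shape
(13, 37)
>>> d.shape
(37, 17)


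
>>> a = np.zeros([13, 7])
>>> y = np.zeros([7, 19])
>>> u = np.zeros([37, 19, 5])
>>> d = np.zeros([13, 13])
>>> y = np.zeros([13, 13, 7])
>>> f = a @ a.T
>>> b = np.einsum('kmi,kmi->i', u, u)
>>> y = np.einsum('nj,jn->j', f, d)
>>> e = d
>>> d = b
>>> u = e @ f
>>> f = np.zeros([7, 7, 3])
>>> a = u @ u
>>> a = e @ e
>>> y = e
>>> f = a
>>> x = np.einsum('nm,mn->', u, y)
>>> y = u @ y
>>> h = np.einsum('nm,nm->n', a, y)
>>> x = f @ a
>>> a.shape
(13, 13)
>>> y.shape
(13, 13)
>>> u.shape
(13, 13)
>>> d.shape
(5,)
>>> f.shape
(13, 13)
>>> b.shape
(5,)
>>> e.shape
(13, 13)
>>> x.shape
(13, 13)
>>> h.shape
(13,)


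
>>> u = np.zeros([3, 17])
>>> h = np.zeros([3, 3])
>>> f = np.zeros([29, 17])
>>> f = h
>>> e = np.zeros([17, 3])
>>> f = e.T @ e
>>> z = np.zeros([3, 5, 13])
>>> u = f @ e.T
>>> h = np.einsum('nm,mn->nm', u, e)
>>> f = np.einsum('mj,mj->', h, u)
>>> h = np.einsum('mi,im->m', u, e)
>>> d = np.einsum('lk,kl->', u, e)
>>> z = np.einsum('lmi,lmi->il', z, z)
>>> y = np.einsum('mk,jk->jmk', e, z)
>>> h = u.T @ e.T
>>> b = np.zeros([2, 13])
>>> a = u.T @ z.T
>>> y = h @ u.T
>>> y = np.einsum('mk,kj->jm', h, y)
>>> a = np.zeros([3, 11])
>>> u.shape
(3, 17)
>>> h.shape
(17, 17)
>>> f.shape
()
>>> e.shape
(17, 3)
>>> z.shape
(13, 3)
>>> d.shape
()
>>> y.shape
(3, 17)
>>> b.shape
(2, 13)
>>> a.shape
(3, 11)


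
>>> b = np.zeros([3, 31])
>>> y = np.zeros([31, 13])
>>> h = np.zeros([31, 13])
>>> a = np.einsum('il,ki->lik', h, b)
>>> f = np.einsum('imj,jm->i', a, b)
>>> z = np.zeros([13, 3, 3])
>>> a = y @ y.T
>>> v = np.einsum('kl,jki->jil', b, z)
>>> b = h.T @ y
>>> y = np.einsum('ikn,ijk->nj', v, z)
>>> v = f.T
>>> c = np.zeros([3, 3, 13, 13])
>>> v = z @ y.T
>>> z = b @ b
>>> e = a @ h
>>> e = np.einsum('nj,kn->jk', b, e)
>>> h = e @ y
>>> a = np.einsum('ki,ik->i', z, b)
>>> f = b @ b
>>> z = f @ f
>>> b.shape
(13, 13)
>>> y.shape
(31, 3)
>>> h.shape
(13, 3)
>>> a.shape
(13,)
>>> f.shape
(13, 13)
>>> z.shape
(13, 13)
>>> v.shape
(13, 3, 31)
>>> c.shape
(3, 3, 13, 13)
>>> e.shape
(13, 31)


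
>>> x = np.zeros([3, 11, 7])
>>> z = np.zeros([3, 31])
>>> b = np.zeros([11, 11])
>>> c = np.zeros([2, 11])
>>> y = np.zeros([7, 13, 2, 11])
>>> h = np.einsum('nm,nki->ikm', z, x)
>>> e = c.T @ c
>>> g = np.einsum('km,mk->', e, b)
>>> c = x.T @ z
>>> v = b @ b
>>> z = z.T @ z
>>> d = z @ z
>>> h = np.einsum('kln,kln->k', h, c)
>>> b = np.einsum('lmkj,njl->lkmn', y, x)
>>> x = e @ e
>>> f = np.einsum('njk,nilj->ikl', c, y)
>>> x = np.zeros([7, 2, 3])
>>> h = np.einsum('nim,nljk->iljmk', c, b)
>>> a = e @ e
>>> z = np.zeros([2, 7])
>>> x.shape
(7, 2, 3)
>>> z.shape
(2, 7)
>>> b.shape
(7, 2, 13, 3)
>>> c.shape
(7, 11, 31)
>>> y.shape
(7, 13, 2, 11)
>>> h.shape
(11, 2, 13, 31, 3)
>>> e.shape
(11, 11)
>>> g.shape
()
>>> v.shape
(11, 11)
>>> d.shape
(31, 31)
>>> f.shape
(13, 31, 2)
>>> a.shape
(11, 11)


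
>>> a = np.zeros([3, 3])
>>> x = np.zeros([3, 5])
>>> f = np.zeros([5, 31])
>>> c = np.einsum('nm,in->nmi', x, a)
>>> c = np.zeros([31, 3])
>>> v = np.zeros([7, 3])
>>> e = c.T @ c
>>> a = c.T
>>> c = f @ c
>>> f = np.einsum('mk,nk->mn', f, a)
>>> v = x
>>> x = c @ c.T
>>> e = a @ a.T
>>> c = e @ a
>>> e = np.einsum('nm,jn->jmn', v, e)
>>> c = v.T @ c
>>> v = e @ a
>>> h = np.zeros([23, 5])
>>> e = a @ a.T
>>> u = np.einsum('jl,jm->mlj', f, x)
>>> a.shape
(3, 31)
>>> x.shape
(5, 5)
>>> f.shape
(5, 3)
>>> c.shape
(5, 31)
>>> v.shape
(3, 5, 31)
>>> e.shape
(3, 3)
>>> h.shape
(23, 5)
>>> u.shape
(5, 3, 5)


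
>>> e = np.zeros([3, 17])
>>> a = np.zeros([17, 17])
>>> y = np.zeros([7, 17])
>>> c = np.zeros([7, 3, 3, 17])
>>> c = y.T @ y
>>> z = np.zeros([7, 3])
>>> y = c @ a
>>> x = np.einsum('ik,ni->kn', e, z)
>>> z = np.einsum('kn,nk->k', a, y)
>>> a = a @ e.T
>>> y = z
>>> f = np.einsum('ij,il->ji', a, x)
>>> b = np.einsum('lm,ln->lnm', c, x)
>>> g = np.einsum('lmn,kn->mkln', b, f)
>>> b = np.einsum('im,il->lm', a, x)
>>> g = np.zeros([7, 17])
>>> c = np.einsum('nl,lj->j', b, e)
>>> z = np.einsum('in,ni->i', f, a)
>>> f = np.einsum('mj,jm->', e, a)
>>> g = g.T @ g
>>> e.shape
(3, 17)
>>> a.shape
(17, 3)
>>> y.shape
(17,)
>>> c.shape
(17,)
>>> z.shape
(3,)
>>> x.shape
(17, 7)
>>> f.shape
()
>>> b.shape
(7, 3)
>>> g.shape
(17, 17)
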